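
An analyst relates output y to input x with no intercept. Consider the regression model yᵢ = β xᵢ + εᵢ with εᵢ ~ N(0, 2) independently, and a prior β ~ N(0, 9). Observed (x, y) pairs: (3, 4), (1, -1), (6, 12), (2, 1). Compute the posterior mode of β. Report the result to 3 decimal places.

β̂_MAP = 1.692

log p(β | y) = −Σ(yᵢ − βxᵢ)²/(2·2) − β²/(2·9) + const.
Setting the derivative to zero: Σxᵢ(yᵢ − βxᵢ)/2 − β/9 = 0, so β = Σxᵢyᵢ / (Σxᵢ² + σ²/τ²).
Σxᵢyᵢ = 3·4 + 1·(-1) + 6·12 + 2·1 = 85; Σxᵢ² = 50; σ²/τ² = 2/9.
β̂_MAP = 85 / (50 + 2/9) = 85/(452/9) = 765/452 ≈ 1.692.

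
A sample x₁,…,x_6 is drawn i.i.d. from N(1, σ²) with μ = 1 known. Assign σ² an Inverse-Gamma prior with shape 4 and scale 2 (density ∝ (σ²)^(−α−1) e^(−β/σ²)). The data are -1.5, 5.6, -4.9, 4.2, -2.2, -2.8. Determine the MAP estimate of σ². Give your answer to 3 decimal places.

σ̂²_MAP = 6.321

Sum of squared deviations about the known mean: SS = (-1.5−1)² + (5.6−1)² + (-4.9−1)² + (4.2−1)² + (-2.2−1)² + (-2.8−1)² = 97.14.
The Normal likelihood contributes (σ²)^(−n/2) exp(−SS/(2σ²)), so the posterior is Inverse-Gamma(α + n/2, β + SS/2) = Inverse-Gamma(7, 50.57).
The mode of Inverse-Gamma(a, b) is b/(a+1) = 50.57/8 ≈ 6.321.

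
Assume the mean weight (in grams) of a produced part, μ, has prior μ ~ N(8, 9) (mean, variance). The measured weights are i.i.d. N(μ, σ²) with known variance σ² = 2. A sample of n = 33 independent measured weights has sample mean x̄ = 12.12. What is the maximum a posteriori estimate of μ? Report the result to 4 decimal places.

μ̂_MAP = 12.0924

n = 33, x̄ = 12.12.
For a Normal prior and Normal likelihood with known variance, the posterior is Normal; its mode equals its mean, the precision-weighted average.
Prior precision 1/σ₀² = 1/9; data precision n/σ² = 33/2 = 16.5.
μ̂ = ((1/9)·8 + 16.5·12.12) / (1/9 + 16.5) = (90391/450)/(299/18) = 90391/7475 ≈ 12.0924.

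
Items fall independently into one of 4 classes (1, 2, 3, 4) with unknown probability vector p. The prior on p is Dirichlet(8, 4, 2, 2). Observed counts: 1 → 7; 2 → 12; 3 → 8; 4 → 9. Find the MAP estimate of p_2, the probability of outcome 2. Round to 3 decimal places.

MAP estimate: 0.313

The posterior is Dirichlet(αᵢ + nᵢ) = Dirichlet(15, 16, 10, 11).
For a Dirichlet(a₁,…,a_K) with all aᵢ > 1, the mode has j-th component (aⱼ − 1)/(Σaᵢ − K).
Here Σaᵢ = 52 and K = 4, so p_2 = (16 − 1)/(52 − 4) = 15/48 ≈ 0.313.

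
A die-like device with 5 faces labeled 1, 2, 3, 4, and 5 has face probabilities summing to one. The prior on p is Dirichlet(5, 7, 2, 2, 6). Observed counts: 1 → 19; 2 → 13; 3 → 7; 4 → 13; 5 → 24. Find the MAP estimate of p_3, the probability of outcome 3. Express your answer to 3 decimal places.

MAP estimate: 0.086

The posterior is Dirichlet(αᵢ + nᵢ) = Dirichlet(24, 20, 9, 15, 30).
For a Dirichlet(a₁,…,a_K) with all aᵢ > 1, the mode has j-th component (aⱼ − 1)/(Σaᵢ − K).
Here Σaᵢ = 98 and K = 5, so p_3 = (9 − 1)/(98 − 5) = 8/93 ≈ 0.086.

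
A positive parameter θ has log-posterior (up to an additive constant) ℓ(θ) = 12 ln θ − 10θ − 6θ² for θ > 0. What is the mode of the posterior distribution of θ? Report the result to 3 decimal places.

θ̂_MAP = 0.667

ℓ'(θ) = 12/θ − 10 − 12θ. Setting this to zero and multiplying by θ: 12θ² + 10θ − 12 = 0.
θ = (−10 + √(10² + 4·12·12)) / (2·12) = (−10 + √676) / 24 = (−10 + 26)/24 = 2/3.
ℓ''(θ) = −12/θ² − 12 < 0, confirming a maximum.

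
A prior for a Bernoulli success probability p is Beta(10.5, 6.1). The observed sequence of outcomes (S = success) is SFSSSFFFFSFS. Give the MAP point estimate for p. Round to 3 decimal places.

Prior: Beta(10.5, 6.1).
Data: 6 successes in 12 trials (from the sequence). The binomial likelihood contributes p^6(1−p)^6, so the posterior is Beta(10.5+6, 6.1+6) = Beta(16.5, 12.1).
For Beta(a, b) with a, b > 1 the mode is (a−1)/(a+b−2) = 15.5/26.6 ≈ 0.583.

p̂_MAP = 0.583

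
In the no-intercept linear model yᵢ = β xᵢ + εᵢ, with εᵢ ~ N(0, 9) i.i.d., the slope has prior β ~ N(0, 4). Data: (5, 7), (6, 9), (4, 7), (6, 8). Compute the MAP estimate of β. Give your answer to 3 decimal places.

log p(β | y) = −Σ(yᵢ − βxᵢ)²/(2·9) − β²/(2·4) + const.
Setting the derivative to zero: Σxᵢ(yᵢ − βxᵢ)/9 − β/4 = 0, so β = Σxᵢyᵢ / (Σxᵢ² + σ²/τ²).
Σxᵢyᵢ = 5·7 + 6·9 + 4·7 + 6·8 = 165; Σxᵢ² = 113; σ²/τ² = 2.25.
β̂_MAP = 165 / (113 + 2.25) = 165/115.25 ≈ 1.432.

β̂_MAP = 1.432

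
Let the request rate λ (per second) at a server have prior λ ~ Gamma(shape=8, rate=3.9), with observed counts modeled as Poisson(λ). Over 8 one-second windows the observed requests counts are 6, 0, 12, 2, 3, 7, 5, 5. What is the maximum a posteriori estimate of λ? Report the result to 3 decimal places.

λ̂_MAP = 3.950

Σxᵢ = 6+0+12+2+3+7+5+5 = 40, with n = 8.
Posterior ∝ λ^7e^(−3.9λ) · λ^40e^(−8λ) = λ^47e^(−11.9λ), i.e. Gamma(shape=48, rate=11.9).
The mode of a Gamma(a, b) with a ≥ 1 (shape–rate) is (a−1)/b = 47/11.9 ≈ 3.950.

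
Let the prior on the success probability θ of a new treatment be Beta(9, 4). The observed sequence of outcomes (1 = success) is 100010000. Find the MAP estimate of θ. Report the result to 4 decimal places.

Prior: Beta(9, 4).
Data: 2 successes in 9 trials (from the sequence). The binomial likelihood contributes θ^2(1−θ)^7, so the posterior is Beta(9+2, 4+7) = Beta(11, 11).
For Beta(a, b) with a, b > 1 the mode is (a−1)/(a+b−2) = 10/20 ≈ 0.5000.

θ̂_MAP = 0.5000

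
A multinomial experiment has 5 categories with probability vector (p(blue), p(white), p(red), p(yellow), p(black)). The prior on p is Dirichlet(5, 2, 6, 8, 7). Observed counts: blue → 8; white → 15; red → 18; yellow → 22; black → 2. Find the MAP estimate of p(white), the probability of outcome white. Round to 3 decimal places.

MAP estimate of p(white) = 0.182

The posterior is Dirichlet(αᵢ + nᵢ) = Dirichlet(13, 17, 24, 30, 9).
For a Dirichlet(a₁,…,a_K) with all aᵢ > 1, the mode has j-th component (aⱼ − 1)/(Σaᵢ − K).
Here Σaᵢ = 93 and K = 5, so p(white) = (17 − 1)/(93 − 5) = 16/88 ≈ 0.182.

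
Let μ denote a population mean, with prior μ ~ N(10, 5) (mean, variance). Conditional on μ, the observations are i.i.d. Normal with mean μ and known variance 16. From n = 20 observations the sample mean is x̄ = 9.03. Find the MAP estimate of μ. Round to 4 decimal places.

μ̂_MAP = 9.1638

n = 20, x̄ = 9.03.
For a Normal prior and Normal likelihood with known variance, the posterior is Normal; its mode equals its mean, the precision-weighted average.
Prior precision 1/σ₀² = 1/5 = 0.2; data precision n/σ² = 20/16 = 1.25.
μ̂ = (0.2·10 + 1.25·9.03) / (0.2 + 1.25) = 13.2875/1.45 = 1063/116 ≈ 9.1638.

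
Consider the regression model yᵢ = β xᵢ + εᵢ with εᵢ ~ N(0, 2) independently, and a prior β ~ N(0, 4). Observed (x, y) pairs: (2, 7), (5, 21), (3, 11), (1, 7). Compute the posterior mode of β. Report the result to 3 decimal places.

β̂_MAP = 4.025

log p(β | y) = −Σ(yᵢ − βxᵢ)²/(2·2) − β²/(2·4) + const.
Setting the derivative to zero: Σxᵢ(yᵢ − βxᵢ)/2 − β/4 = 0, so β = Σxᵢyᵢ / (Σxᵢ² + σ²/τ²).
Σxᵢyᵢ = 2·7 + 5·21 + 3·11 + 1·7 = 159; Σxᵢ² = 39; σ²/τ² = 0.5.
β̂_MAP = 159 / (39 + 0.5) = 159/39.5 ≈ 4.025.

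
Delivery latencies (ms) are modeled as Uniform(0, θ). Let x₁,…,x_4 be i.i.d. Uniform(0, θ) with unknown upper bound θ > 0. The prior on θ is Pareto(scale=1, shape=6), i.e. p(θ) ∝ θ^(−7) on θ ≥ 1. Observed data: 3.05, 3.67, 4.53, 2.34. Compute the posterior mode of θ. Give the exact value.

The Uniform(0, θ) likelihood is θ^(−n) for θ ≥ max(xᵢ), zero otherwise. Here max(xᵢ) = 4.53.
Posterior ∝ θ^(−7) · θ^(−4) = θ^(−11) on θ ≥ max(1, 4.53) = 4.53.
This density is strictly decreasing in θ, so the posterior mode lies at the lower boundary of the support.

θ̂_MAP = 4.53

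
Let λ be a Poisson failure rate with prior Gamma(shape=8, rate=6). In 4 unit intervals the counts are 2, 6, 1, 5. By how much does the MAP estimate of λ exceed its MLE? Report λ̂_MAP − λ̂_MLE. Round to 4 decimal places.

MAP − MLE = -1.4000

Σxᵢ = 14. Posterior is Gamma(22, 10); MAP = (22−1)/10 = 21/10 ≈ 2.10000.
MLE = x̄ = 14/4 ≈ 3.50000.
Difference = 21/10 − 14/4 = -7/5 ≈ -1.4000.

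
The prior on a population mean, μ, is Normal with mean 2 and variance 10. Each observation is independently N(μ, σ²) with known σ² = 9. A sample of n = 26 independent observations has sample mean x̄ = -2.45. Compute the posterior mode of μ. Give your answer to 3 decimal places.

μ̂_MAP = -2.301

n = 26, x̄ = -2.45.
For a Normal prior and Normal likelihood with known variance, the posterior is Normal; its mode equals its mean, the precision-weighted average.
Prior precision 1/σ₀² = 1/10 = 0.1; data precision n/σ² = 26/9.
μ̂ = (0.1·2 + (26/9)·(-2.45)) / (0.1 + 26/9) = (-619/90)/(269/90) = -619/269 ≈ -2.301.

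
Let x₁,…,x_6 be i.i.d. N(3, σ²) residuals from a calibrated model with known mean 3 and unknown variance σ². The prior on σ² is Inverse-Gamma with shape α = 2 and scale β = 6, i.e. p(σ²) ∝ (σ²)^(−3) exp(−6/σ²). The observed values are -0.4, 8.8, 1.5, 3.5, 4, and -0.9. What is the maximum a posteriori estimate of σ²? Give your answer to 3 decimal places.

σ̂²_MAP = 6.326

Sum of squared deviations about the known mean: SS = (-0.4−3)² + (8.8−3)² + (1.5−3)² + (3.5−3)² + (4−3)² + (-0.9−3)² = 63.91.
The Normal likelihood contributes (σ²)^(−n/2) exp(−SS/(2σ²)), so the posterior is Inverse-Gamma(α + n/2, β + SS/2) = Inverse-Gamma(5, 37.955).
The mode of Inverse-Gamma(a, b) is b/(a+1) = 37.955/6 ≈ 6.326.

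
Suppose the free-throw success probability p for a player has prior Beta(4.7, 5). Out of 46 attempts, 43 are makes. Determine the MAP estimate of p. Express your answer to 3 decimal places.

p̂_MAP = 0.870

Prior: Beta(4.7, 5).
Data: 43 successes in 46 trials. The binomial likelihood contributes p^43(1−p)^3, so the posterior is Beta(4.7+43, 5+3) = Beta(47.7, 8).
For Beta(a, b) with a, b > 1 the mode is (a−1)/(a+b−2) = 46.7/53.7 ≈ 0.870.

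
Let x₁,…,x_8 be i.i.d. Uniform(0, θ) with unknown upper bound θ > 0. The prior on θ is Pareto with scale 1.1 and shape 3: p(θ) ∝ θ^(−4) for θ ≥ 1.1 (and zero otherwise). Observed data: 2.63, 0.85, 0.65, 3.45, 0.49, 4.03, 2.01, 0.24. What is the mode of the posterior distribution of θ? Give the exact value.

θ̂_MAP = 4.03

The Uniform(0, θ) likelihood is θ^(−n) for θ ≥ max(xᵢ), zero otherwise. Here max(xᵢ) = 4.03.
Posterior ∝ θ^(−4) · θ^(−8) = θ^(−12) on θ ≥ max(1.1, 4.03) = 4.03.
This density is strictly decreasing in θ, so the posterior mode lies at the lower boundary of the support.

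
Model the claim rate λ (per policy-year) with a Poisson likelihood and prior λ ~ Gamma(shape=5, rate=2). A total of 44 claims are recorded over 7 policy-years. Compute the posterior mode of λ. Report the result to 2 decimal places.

Σxᵢ = 44, n = 7.
Posterior ∝ λ^4e^(−2λ) · λ^44e^(−7λ) = λ^48e^(−9λ), i.e. Gamma(shape=49, rate=9).
The mode of a Gamma(a, b) with a ≥ 1 (shape–rate) is (a−1)/b = 48/9 ≈ 5.33.

λ̂_MAP = 5.33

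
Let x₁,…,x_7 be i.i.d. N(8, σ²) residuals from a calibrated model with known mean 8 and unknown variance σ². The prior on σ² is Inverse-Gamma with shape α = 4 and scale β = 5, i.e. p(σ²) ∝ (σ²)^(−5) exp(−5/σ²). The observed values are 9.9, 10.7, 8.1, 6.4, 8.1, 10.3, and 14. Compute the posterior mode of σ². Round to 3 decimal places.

σ̂²_MAP = 3.810

Sum of squared deviations about the known mean: SS = (9.9−8)² + (10.7−8)² + (8.1−8)² + (6.4−8)² + (8.1−8)² + (10.3−8)² + (14−8)² = 54.77.
The Normal likelihood contributes (σ²)^(−n/2) exp(−SS/(2σ²)), so the posterior is Inverse-Gamma(α + n/2, β + SS/2) = Inverse-Gamma(7.5, 32.385).
The mode of Inverse-Gamma(a, b) is b/(a+1) = 32.385/8.5 ≈ 3.810.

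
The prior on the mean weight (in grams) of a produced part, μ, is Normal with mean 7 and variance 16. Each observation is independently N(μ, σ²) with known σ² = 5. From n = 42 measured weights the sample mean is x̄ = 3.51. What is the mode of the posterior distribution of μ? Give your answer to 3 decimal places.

μ̂_MAP = 3.536

n = 42, x̄ = 3.51.
For a Normal prior and Normal likelihood with known variance, the posterior is Normal; its mode equals its mean, the precision-weighted average.
Prior precision 1/σ₀² = 1/16 = 0.0625; data precision n/σ² = 42/5 = 8.4.
μ̂ = (0.0625·7 + 8.4·3.51) / (0.0625 + 8.4) = 29.9215/8.4625 = 59843/16925 ≈ 3.536.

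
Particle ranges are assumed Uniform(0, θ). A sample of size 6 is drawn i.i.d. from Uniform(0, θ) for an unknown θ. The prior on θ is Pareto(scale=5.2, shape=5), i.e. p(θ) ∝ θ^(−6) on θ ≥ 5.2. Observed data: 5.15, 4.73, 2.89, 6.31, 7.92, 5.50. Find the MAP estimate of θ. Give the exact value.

The Uniform(0, θ) likelihood is θ^(−n) for θ ≥ max(xᵢ), zero otherwise. Here max(xᵢ) = 7.92.
Posterior ∝ θ^(−6) · θ^(−6) = θ^(−12) on θ ≥ max(5.2, 7.92) = 7.92.
This density is strictly decreasing in θ, so the posterior mode lies at the lower boundary of the support.

θ̂_MAP = 7.92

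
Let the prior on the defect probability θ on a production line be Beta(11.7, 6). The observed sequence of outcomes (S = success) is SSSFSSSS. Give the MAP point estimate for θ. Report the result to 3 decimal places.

θ̂_MAP = 0.747

Prior: Beta(11.7, 6).
Data: 7 successes in 8 trials (from the sequence). The binomial likelihood contributes θ^7(1−θ)^1, so the posterior is Beta(11.7+7, 6+1) = Beta(18.7, 7).
For Beta(a, b) with a, b > 1 the mode is (a−1)/(a+b−2) = 17.7/23.7 ≈ 0.747.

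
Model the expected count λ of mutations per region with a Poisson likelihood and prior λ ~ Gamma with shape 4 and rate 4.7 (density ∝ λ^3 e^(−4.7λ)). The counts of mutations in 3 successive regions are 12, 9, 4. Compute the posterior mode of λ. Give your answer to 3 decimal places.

λ̂_MAP = 3.636

Σxᵢ = 12+9+4 = 25, with n = 3.
Posterior ∝ λ^3e^(−4.7λ) · λ^25e^(−3λ) = λ^28e^(−7.7λ), i.e. Gamma(shape=29, rate=7.7).
The mode of a Gamma(a, b) with a ≥ 1 (shape–rate) is (a−1)/b = 28/7.7 ≈ 3.636.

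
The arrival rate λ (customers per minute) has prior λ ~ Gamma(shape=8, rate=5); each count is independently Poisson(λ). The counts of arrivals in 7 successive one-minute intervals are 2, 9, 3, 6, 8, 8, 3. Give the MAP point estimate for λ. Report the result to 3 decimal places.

Σxᵢ = 2+9+3+6+8+8+3 = 39, with n = 7.
Posterior ∝ λ^7e^(−5λ) · λ^39e^(−7λ) = λ^46e^(−12λ), i.e. Gamma(shape=47, rate=12).
The mode of a Gamma(a, b) with a ≥ 1 (shape–rate) is (a−1)/b = 46/12 ≈ 3.833.

λ̂_MAP = 3.833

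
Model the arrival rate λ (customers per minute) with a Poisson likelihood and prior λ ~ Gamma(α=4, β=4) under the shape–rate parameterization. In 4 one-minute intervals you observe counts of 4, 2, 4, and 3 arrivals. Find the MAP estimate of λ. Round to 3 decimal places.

Σxᵢ = 4+2+4+3 = 13, with n = 4.
Posterior ∝ λ^3e^(−4λ) · λ^13e^(−4λ) = λ^16e^(−8λ), i.e. Gamma(shape=17, rate=8).
The mode of a Gamma(a, b) with a ≥ 1 (shape–rate) is (a−1)/b = 16/8 ≈ 2.000.

λ̂_MAP = 2.000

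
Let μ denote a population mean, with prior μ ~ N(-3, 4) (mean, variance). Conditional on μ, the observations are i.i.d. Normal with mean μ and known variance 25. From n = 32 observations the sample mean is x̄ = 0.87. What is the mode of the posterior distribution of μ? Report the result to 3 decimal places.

n = 32, x̄ = 0.87.
For a Normal prior and Normal likelihood with known variance, the posterior is Normal; its mode equals its mean, the precision-weighted average.
Prior precision 1/σ₀² = 1/4 = 0.25; data precision n/σ² = 32/25 = 1.28.
μ̂ = (0.25·(-3) + 1.28·0.87) / (0.25 + 1.28) = 0.3636/1.53 = 101/425 ≈ 0.238.

μ̂_MAP = 0.238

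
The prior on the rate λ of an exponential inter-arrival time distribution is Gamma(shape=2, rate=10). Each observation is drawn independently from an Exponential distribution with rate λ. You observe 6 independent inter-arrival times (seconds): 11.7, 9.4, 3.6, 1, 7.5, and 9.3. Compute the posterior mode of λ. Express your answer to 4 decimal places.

λ̂_MAP = 0.1333

The Exponential(rate=λ) likelihood is ∝ λ^n e^(−λΣtᵢ). Here n = 6 and Σtᵢ = 11.7 + 9.4 + 3.6 + 1 + 7.5 + 9.3 = 42.5.
Posterior ∝ λe^(−10λ) · λ^6e^(−42.5λ) = λ^7e^(−52.5λ), i.e. Gamma(8, 52.5).
Mode = (a−1)/b = 7/52.5 ≈ 0.1333.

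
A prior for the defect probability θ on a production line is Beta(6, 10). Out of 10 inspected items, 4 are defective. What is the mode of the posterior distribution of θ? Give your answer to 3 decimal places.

θ̂_MAP = 0.375

Prior: Beta(6, 10).
Data: 4 successes in 10 trials. The binomial likelihood contributes θ^4(1−θ)^6, so the posterior is Beta(6+4, 10+6) = Beta(10, 16).
For Beta(a, b) with a, b > 1 the mode is (a−1)/(a+b−2) = 9/24 ≈ 0.375.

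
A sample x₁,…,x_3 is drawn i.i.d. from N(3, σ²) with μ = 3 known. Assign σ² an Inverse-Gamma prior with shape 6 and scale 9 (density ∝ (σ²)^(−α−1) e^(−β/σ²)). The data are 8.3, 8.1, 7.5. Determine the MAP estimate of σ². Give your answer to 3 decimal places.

σ̂²_MAP = 5.432

Sum of squared deviations about the known mean: SS = (8.3−3)² + (8.1−3)² + (7.5−3)² = 74.35.
The Normal likelihood contributes (σ²)^(−n/2) exp(−SS/(2σ²)), so the posterior is Inverse-Gamma(α + n/2, β + SS/2) = Inverse-Gamma(7.5, 46.175).
The mode of Inverse-Gamma(a, b) is b/(a+1) = 46.175/8.5 ≈ 5.432.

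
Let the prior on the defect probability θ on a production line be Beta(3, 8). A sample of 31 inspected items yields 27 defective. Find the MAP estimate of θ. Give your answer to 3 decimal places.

Prior: Beta(3, 8).
Data: 27 successes in 31 trials. The binomial likelihood contributes θ^27(1−θ)^4, so the posterior is Beta(3+27, 8+4) = Beta(30, 12).
For Beta(a, b) with a, b > 1 the mode is (a−1)/(a+b−2) = 29/40 ≈ 0.725.

θ̂_MAP = 0.725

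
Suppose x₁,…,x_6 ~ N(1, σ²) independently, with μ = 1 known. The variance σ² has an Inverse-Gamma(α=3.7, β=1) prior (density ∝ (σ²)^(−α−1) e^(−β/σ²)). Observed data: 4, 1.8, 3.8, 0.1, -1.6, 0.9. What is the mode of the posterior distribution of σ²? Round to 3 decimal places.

Sum of squared deviations about the known mean: SS = (4−1)² + (1.8−1)² + (3.8−1)² + (0.1−1)² + (-1.6−1)² + (0.9−1)² = 25.06.
The Normal likelihood contributes (σ²)^(−n/2) exp(−SS/(2σ²)), so the posterior is Inverse-Gamma(α + n/2, β + SS/2) = Inverse-Gamma(6.7, 13.53).
The mode of Inverse-Gamma(a, b) is b/(a+1) = 13.53/7.7 ≈ 1.757.

σ̂²_MAP = 1.757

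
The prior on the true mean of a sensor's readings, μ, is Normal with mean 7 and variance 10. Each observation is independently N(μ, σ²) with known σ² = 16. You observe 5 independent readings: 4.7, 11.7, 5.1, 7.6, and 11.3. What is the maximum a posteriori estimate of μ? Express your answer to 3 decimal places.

n = 5; x̄ = (4.7 + 11.7 + 5.1 + 7.6 + 11.3)/5 = 40.4/5 = 8.08.
For a Normal prior and Normal likelihood with known variance, the posterior is Normal; its mode equals its mean, the precision-weighted average.
Prior precision 1/σ₀² = 1/10 = 0.1; data precision n/σ² = 5/16 = 0.3125.
μ̂ = (0.1·7 + 0.3125·8.08) / (0.1 + 0.3125) = 3.225/0.4125 = 86/11 ≈ 7.818.

μ̂_MAP = 7.818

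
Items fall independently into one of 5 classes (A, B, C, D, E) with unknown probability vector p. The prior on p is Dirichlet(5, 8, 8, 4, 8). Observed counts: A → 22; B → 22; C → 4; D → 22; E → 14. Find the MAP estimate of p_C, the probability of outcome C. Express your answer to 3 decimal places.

The posterior is Dirichlet(αᵢ + nᵢ) = Dirichlet(27, 30, 12, 26, 22).
For a Dirichlet(a₁,…,a_K) with all aᵢ > 1, the mode has j-th component (aⱼ − 1)/(Σaᵢ − K).
Here Σaᵢ = 117 and K = 5, so p_C = (12 − 1)/(117 − 5) = 11/112 ≈ 0.098.

MAP estimate of p_C = 0.098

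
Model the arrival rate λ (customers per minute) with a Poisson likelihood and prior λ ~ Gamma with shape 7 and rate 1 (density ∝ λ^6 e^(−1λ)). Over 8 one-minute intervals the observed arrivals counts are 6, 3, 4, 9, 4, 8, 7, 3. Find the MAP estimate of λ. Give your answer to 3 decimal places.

Σxᵢ = 6+3+4+9+4+8+7+3 = 44, with n = 8.
Posterior ∝ λ^6e^(−1λ) · λ^44e^(−8λ) = λ^50e^(−9λ), i.e. Gamma(shape=51, rate=9).
The mode of a Gamma(a, b) with a ≥ 1 (shape–rate) is (a−1)/b = 50/9 ≈ 5.556.

λ̂_MAP = 5.556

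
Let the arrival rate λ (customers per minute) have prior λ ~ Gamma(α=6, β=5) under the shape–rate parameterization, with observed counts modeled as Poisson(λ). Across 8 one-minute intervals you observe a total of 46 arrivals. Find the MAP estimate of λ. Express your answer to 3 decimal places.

Σxᵢ = 46, n = 8.
Posterior ∝ λ^5e^(−5λ) · λ^46e^(−8λ) = λ^51e^(−13λ), i.e. Gamma(shape=52, rate=13).
The mode of a Gamma(a, b) with a ≥ 1 (shape–rate) is (a−1)/b = 51/13 ≈ 3.923.

λ̂_MAP = 3.923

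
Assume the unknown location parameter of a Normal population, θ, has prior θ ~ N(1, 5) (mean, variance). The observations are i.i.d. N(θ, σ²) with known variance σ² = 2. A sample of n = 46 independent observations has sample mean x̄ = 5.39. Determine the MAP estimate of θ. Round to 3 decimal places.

θ̂_MAP = 5.352

n = 46, x̄ = 5.39.
For a Normal prior and Normal likelihood with known variance, the posterior is Normal; its mode equals its mean, the precision-weighted average.
Prior precision 1/σ₀² = 1/5 = 0.2; data precision n/σ² = 46/2 = 23.
θ̂ = (0.2·1 + 23·5.39) / (0.2 + 23) = 124.17/23.2 = 12417/2320 ≈ 5.352.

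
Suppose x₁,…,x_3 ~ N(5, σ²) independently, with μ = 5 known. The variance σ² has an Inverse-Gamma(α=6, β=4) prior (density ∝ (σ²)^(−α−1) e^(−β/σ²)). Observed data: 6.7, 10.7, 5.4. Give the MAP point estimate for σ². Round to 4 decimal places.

σ̂²_MAP = 2.5612

Sum of squared deviations about the known mean: SS = (6.7−5)² + (10.7−5)² + (5.4−5)² = 35.54.
The Normal likelihood contributes (σ²)^(−n/2) exp(−SS/(2σ²)), so the posterior is Inverse-Gamma(α + n/2, β + SS/2) = Inverse-Gamma(7.5, 21.77).
The mode of Inverse-Gamma(a, b) is b/(a+1) = 21.77/8.5 ≈ 2.5612.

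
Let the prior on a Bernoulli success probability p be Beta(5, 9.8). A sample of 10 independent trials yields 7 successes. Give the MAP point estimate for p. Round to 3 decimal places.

p̂_MAP = 0.482

Prior: Beta(5, 9.8).
Data: 7 successes in 10 trials. The binomial likelihood contributes p^7(1−p)^3, so the posterior is Beta(5+7, 9.8+3) = Beta(12, 12.8).
For Beta(a, b) with a, b > 1 the mode is (a−1)/(a+b−2) = 11/22.8 ≈ 0.482.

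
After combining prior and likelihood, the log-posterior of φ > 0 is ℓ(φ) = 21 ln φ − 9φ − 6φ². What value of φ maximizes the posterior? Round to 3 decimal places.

ℓ'(φ) = 21/φ − 9 − 12φ. Setting this to zero and multiplying by φ: 12φ² + 9φ − 21 = 0.
φ = (−9 + √(9² + 4·12·21)) / (2·12) = (−9 + √1089) / 24 = (−9 + 33)/24 = 1.
ℓ''(φ) = −21/φ² − 12 < 0, confirming a maximum.

φ̂_MAP = 1.000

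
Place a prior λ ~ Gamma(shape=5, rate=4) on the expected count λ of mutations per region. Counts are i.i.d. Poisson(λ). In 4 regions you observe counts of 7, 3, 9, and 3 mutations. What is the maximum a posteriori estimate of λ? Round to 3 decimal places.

λ̂_MAP = 3.250

Σxᵢ = 7+3+9+3 = 22, with n = 4.
Posterior ∝ λ^4e^(−4λ) · λ^22e^(−4λ) = λ^26e^(−8λ), i.e. Gamma(shape=27, rate=8).
The mode of a Gamma(a, b) with a ≥ 1 (shape–rate) is (a−1)/b = 26/8 ≈ 3.250.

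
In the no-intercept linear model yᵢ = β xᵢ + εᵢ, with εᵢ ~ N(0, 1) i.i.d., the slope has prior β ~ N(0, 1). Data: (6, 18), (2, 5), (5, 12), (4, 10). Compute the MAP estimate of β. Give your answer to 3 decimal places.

log p(β | y) = −Σ(yᵢ − βxᵢ)²/(2·1) − β²/(2·1) + const.
Setting the derivative to zero: Σxᵢ(yᵢ − βxᵢ)/1 − β/1 = 0, so β = Σxᵢyᵢ / (Σxᵢ² + σ²/τ²).
Σxᵢyᵢ = 6·18 + 2·5 + 5·12 + 4·10 = 218; Σxᵢ² = 81; σ²/τ² = 1.
β̂_MAP = 218 / (81 + 1) = 218/82 ≈ 2.659.

β̂_MAP = 2.659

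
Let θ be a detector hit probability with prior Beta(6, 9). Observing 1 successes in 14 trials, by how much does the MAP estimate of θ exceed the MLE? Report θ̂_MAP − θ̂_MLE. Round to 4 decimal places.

MAP − MLE = 0.1508

Posterior is Beta(7, 22); MAP = (7−1)/(29−2) = 6/27 ≈ 0.22222.
MLE ignores the prior: θ̂_MLE = k/n = 1/14 ≈ 0.07143.
Difference = 6/27 − 1/14 = 19/126 ≈ 0.1508.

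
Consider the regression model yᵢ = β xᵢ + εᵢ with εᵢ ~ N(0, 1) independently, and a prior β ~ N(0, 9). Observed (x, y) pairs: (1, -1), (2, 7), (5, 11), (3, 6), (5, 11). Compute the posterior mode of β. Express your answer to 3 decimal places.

β̂_MAP = 2.199

log p(β | y) = −Σ(yᵢ − βxᵢ)²/(2·1) − β²/(2·9) + const.
Setting the derivative to zero: Σxᵢ(yᵢ − βxᵢ)/1 − β/9 = 0, so β = Σxᵢyᵢ / (Σxᵢ² + σ²/τ²).
Σxᵢyᵢ = 1·(-1) + 2·7 + 5·11 + 3·6 + 5·11 = 141; Σxᵢ² = 64; σ²/τ² = 1/9.
β̂_MAP = 141 / (64 + 1/9) = 141/(577/9) = 1269/577 ≈ 2.199.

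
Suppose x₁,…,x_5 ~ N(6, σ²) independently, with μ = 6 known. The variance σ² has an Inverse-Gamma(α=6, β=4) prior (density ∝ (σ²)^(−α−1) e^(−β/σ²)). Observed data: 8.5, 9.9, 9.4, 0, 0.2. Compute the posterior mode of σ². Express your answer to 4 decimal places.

σ̂²_MAP = 5.8242

Sum of squared deviations about the known mean: SS = (8.5−6)² + (9.9−6)² + (9.4−6)² + (0−6)² + (0.2−6)² = 102.66.
The Normal likelihood contributes (σ²)^(−n/2) exp(−SS/(2σ²)), so the posterior is Inverse-Gamma(α + n/2, β + SS/2) = Inverse-Gamma(8.5, 55.33).
The mode of Inverse-Gamma(a, b) is b/(a+1) = 55.33/9.5 ≈ 5.8242.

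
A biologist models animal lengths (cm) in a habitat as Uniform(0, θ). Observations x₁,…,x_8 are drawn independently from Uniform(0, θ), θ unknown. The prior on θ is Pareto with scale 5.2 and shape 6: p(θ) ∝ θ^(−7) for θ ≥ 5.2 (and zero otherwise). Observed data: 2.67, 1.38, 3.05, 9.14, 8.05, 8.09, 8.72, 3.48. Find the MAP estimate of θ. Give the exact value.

The Uniform(0, θ) likelihood is θ^(−n) for θ ≥ max(xᵢ), zero otherwise. Here max(xᵢ) = 9.14.
Posterior ∝ θ^(−7) · θ^(−8) = θ^(−15) on θ ≥ max(5.2, 9.14) = 9.14.
This density is strictly decreasing in θ, so the posterior mode lies at the lower boundary of the support.

θ̂_MAP = 9.14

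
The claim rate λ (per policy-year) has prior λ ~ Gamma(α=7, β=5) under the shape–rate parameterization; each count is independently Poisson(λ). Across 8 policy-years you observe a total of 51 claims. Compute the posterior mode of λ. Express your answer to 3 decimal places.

Σxᵢ = 51, n = 8.
Posterior ∝ λ^6e^(−5λ) · λ^51e^(−8λ) = λ^57e^(−13λ), i.e. Gamma(shape=58, rate=13).
The mode of a Gamma(a, b) with a ≥ 1 (shape–rate) is (a−1)/b = 57/13 ≈ 4.385.

λ̂_MAP = 4.385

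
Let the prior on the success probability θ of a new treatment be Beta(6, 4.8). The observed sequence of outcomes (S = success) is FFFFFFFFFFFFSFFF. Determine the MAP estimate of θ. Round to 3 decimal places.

Prior: Beta(6, 4.8).
Data: 1 success in 16 trials (from the sequence). The binomial likelihood contributes θ(1−θ)^15, so the posterior is Beta(6+1, 4.8+15) = Beta(7, 19.8).
For Beta(a, b) with a, b > 1 the mode is (a−1)/(a+b−2) = 6/24.8 ≈ 0.242.

θ̂_MAP = 0.242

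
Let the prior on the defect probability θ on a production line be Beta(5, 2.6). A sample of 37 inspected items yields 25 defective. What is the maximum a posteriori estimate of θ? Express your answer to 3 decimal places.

θ̂_MAP = 0.681

Prior: Beta(5, 2.6).
Data: 25 successes in 37 trials. The binomial likelihood contributes θ^25(1−θ)^12, so the posterior is Beta(5+25, 2.6+12) = Beta(30, 14.6).
For Beta(a, b) with a, b > 1 the mode is (a−1)/(a+b−2) = 29/42.6 ≈ 0.681.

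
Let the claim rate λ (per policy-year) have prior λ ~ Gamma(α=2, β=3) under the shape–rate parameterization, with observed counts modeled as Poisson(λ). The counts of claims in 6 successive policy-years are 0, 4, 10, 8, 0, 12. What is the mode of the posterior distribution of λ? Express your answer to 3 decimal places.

λ̂_MAP = 3.889

Σxᵢ = 0+4+10+8+0+12 = 34, with n = 6.
Posterior ∝ λe^(−3λ) · λ^34e^(−6λ) = λ^35e^(−9λ), i.e. Gamma(shape=36, rate=9).
The mode of a Gamma(a, b) with a ≥ 1 (shape–rate) is (a−1)/b = 35/9 ≈ 3.889.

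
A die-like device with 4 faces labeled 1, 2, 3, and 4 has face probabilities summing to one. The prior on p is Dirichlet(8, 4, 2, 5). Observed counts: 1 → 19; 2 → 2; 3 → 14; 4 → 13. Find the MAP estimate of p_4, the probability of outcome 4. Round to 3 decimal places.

MAP estimate: 0.270

The posterior is Dirichlet(αᵢ + nᵢ) = Dirichlet(27, 6, 16, 18).
For a Dirichlet(a₁,…,a_K) with all aᵢ > 1, the mode has j-th component (aⱼ − 1)/(Σaᵢ − K).
Here Σaᵢ = 67 and K = 4, so p_4 = (18 − 1)/(67 − 4) = 17/63 ≈ 0.270.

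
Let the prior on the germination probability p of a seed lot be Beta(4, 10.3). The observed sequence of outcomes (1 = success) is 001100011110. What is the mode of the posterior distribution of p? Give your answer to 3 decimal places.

Prior: Beta(4, 10.3).
Data: 6 successes in 12 trials (from the sequence). The binomial likelihood contributes p^6(1−p)^6, so the posterior is Beta(4+6, 10.3+6) = Beta(10, 16.3).
For Beta(a, b) with a, b > 1 the mode is (a−1)/(a+b−2) = 9/24.3 ≈ 0.370.

p̂_MAP = 0.370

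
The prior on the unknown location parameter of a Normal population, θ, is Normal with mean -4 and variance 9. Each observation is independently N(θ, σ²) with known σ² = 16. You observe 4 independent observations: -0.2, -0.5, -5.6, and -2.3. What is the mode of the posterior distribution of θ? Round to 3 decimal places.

θ̂_MAP = -2.719

n = 4; x̄ = ((-0.2) + (-0.5) + (-5.6) + (-2.3))/4 = -8.6/4 = -2.15.
For a Normal prior and Normal likelihood with known variance, the posterior is Normal; its mode equals its mean, the precision-weighted average.
Prior precision 1/σ₀² = 1/9; data precision n/σ² = 4/16 = 0.25.
θ̂ = ((1/9)·(-4) + 0.25·(-2.15)) / (1/9 + 0.25) = (-707/720)/(13/36) = -707/260 ≈ -2.719.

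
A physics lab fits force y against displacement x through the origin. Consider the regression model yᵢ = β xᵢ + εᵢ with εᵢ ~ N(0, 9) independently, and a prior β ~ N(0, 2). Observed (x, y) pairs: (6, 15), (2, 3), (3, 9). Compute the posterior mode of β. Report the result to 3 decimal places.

log p(β | y) = −Σ(yᵢ − βxᵢ)²/(2·9) − β²/(2·2) + const.
Setting the derivative to zero: Σxᵢ(yᵢ − βxᵢ)/9 − β/2 = 0, so β = Σxᵢyᵢ / (Σxᵢ² + σ²/τ²).
Σxᵢyᵢ = 6·15 + 2·3 + 3·9 = 123; Σxᵢ² = 49; σ²/τ² = 4.5.
β̂_MAP = 123 / (49 + 4.5) = 123/53.5 ≈ 2.299.

β̂_MAP = 2.299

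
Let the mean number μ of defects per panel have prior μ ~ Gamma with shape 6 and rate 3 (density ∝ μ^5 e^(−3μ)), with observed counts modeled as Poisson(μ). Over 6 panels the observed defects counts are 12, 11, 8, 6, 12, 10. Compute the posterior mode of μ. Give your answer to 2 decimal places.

μ̂_MAP = 7.11

Σxᵢ = 12+11+8+6+12+10 = 59, with n = 6.
Posterior ∝ μ^5e^(−3μ) · μ^59e^(−6μ) = μ^64e^(−9μ), i.e. Gamma(shape=65, rate=9).
The mode of a Gamma(a, b) with a ≥ 1 (shape–rate) is (a−1)/b = 64/9 ≈ 7.11.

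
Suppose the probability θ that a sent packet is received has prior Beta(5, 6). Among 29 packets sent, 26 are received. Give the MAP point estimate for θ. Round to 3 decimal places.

Prior: Beta(5, 6).
Data: 26 successes in 29 trials. The binomial likelihood contributes θ^26(1−θ)^3, so the posterior is Beta(5+26, 6+3) = Beta(31, 9).
For Beta(a, b) with a, b > 1 the mode is (a−1)/(a+b−2) = 30/38 ≈ 0.789.

θ̂_MAP = 0.789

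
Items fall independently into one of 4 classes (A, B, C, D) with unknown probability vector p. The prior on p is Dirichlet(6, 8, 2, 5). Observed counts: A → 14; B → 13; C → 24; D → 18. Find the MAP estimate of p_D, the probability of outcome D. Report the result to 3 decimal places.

The posterior is Dirichlet(αᵢ + nᵢ) = Dirichlet(20, 21, 26, 23).
For a Dirichlet(a₁,…,a_K) with all aᵢ > 1, the mode has j-th component (aⱼ − 1)/(Σaᵢ − K).
Here Σaᵢ = 90 and K = 4, so p_D = (23 − 1)/(90 − 4) = 22/86 ≈ 0.256.

MAP estimate of p_D = 0.256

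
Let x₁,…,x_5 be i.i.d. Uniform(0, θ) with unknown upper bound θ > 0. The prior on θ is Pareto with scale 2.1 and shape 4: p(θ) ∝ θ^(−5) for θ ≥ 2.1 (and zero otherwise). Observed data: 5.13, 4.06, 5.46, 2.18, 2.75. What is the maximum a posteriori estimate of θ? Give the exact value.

The Uniform(0, θ) likelihood is θ^(−n) for θ ≥ max(xᵢ), zero otherwise. Here max(xᵢ) = 5.46.
Posterior ∝ θ^(−5) · θ^(−5) = θ^(−10) on θ ≥ max(2.1, 5.46) = 5.46.
This density is strictly decreasing in θ, so the posterior mode lies at the lower boundary of the support.

θ̂_MAP = 5.46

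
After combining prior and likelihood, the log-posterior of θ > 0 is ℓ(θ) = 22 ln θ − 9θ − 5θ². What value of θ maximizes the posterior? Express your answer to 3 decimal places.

ℓ'(θ) = 22/θ − 9 − 10θ. Setting this to zero and multiplying by θ: 10θ² + 9θ − 22 = 0.
θ = (−9 + √(9² + 4·10·22)) / (2·10) = (−9 + √961) / 20 = (−9 + 31)/20 = 11/10.
ℓ''(θ) = −22/θ² − 10 < 0, confirming a maximum.

θ̂_MAP = 1.100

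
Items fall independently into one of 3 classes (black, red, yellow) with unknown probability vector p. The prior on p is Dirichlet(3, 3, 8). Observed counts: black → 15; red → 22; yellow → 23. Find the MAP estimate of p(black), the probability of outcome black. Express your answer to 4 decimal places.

MAP estimate of p(black) = 0.2394

The posterior is Dirichlet(αᵢ + nᵢ) = Dirichlet(18, 25, 31).
For a Dirichlet(a₁,…,a_K) with all aᵢ > 1, the mode has j-th component (aⱼ − 1)/(Σaᵢ − K).
Here Σaᵢ = 74 and K = 3, so p(black) = (18 − 1)/(74 − 3) = 17/71 ≈ 0.2394.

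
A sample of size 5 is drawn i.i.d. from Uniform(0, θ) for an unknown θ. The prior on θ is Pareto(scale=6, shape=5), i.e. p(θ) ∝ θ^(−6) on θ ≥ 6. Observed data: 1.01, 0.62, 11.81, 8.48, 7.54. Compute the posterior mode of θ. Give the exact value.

θ̂_MAP = 11.81

The Uniform(0, θ) likelihood is θ^(−n) for θ ≥ max(xᵢ), zero otherwise. Here max(xᵢ) = 11.81.
Posterior ∝ θ^(−6) · θ^(−5) = θ^(−11) on θ ≥ max(6, 11.81) = 11.81.
This density is strictly decreasing in θ, so the posterior mode lies at the lower boundary of the support.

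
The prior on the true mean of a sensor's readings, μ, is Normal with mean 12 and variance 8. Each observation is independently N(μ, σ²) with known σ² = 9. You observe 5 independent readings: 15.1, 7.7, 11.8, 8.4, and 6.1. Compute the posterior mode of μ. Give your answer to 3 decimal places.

n = 5; x̄ = (15.1 + 7.7 + 11.8 + 8.4 + 6.1)/5 = 49.1/5 = 9.82.
For a Normal prior and Normal likelihood with known variance, the posterior is Normal; its mode equals its mean, the precision-weighted average.
Prior precision 1/σ₀² = 1/8 = 0.125; data precision n/σ² = 5/9.
μ̂ = (0.125·12 + (5/9)·9.82) / (0.125 + 5/9) = (313/45)/(49/72) = 2504/245 ≈ 10.220.

μ̂_MAP = 10.220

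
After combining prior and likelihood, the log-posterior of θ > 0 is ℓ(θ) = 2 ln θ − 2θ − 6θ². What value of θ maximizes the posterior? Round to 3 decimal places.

θ̂_MAP = 0.333

ℓ'(θ) = 2/θ − 2 − 12θ. Setting this to zero and multiplying by θ: 12θ² + 2θ − 2 = 0.
θ = (−2 + √(2² + 4·12·2)) / (2·12) = (−2 + √100) / 24 = (−2 + 10)/24 = 1/3.
ℓ''(θ) = −2/θ² − 12 < 0, confirming a maximum.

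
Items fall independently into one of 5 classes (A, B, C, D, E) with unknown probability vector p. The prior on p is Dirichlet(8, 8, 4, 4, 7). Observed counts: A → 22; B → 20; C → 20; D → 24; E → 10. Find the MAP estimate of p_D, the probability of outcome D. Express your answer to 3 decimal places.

The posterior is Dirichlet(αᵢ + nᵢ) = Dirichlet(30, 28, 24, 28, 17).
For a Dirichlet(a₁,…,a_K) with all aᵢ > 1, the mode has j-th component (aⱼ − 1)/(Σaᵢ − K).
Here Σaᵢ = 127 and K = 5, so p_D = (28 − 1)/(127 − 5) = 27/122 ≈ 0.221.

MAP estimate of p_D = 0.221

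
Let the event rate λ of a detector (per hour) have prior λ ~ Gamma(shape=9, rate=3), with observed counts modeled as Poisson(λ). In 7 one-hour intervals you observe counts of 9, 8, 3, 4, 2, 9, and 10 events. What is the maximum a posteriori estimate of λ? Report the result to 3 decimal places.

λ̂_MAP = 5.300

Σxᵢ = 9+8+3+4+2+9+10 = 45, with n = 7.
Posterior ∝ λ^8e^(−3λ) · λ^45e^(−7λ) = λ^53e^(−10λ), i.e. Gamma(shape=54, rate=10).
The mode of a Gamma(a, b) with a ≥ 1 (shape–rate) is (a−1)/b = 53/10 ≈ 5.300.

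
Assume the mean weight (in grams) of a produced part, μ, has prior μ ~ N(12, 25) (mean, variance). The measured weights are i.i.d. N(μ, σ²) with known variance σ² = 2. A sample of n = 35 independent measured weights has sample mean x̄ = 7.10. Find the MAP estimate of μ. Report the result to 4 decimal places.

μ̂_MAP = 7.1112

n = 35, x̄ = 7.10.
For a Normal prior and Normal likelihood with known variance, the posterior is Normal; its mode equals its mean, the precision-weighted average.
Prior precision 1/σ₀² = 1/25 = 0.04; data precision n/σ² = 35/2 = 17.5.
μ̂ = (0.04·12 + 17.5·7.1) / (0.04 + 17.5) = 124.73/17.54 = 12473/1754 ≈ 7.1112.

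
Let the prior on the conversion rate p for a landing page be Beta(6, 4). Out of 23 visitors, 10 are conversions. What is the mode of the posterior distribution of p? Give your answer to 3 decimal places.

p̂_MAP = 0.484

Prior: Beta(6, 4).
Data: 10 successes in 23 trials. The binomial likelihood contributes p^10(1−p)^13, so the posterior is Beta(6+10, 4+13) = Beta(16, 17).
For Beta(a, b) with a, b > 1 the mode is (a−1)/(a+b−2) = 15/31 ≈ 0.484.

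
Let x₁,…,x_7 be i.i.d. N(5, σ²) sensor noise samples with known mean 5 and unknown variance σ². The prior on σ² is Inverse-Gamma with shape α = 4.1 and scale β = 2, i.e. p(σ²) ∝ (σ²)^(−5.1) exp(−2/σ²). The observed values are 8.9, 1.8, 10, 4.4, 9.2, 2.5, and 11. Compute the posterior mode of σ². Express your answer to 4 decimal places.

Sum of squared deviations about the known mean: SS = (8.9−5)² + (1.8−5)² + (10−5)² + (4.4−5)² + (9.2−5)² + (2.5−5)² + (11−5)² = 110.7.
The Normal likelihood contributes (σ²)^(−n/2) exp(−SS/(2σ²)), so the posterior is Inverse-Gamma(α + n/2, β + SS/2) = Inverse-Gamma(7.6, 57.35).
The mode of Inverse-Gamma(a, b) is b/(a+1) = 57.35/8.6 ≈ 6.6686.

σ̂²_MAP = 6.6686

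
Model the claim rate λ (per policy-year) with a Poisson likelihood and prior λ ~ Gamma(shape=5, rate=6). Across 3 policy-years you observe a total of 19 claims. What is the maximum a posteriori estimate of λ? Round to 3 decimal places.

λ̂_MAP = 2.556

Σxᵢ = 19, n = 3.
Posterior ∝ λ^4e^(−6λ) · λ^19e^(−3λ) = λ^23e^(−9λ), i.e. Gamma(shape=24, rate=9).
The mode of a Gamma(a, b) with a ≥ 1 (shape–rate) is (a−1)/b = 23/9 ≈ 2.556.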